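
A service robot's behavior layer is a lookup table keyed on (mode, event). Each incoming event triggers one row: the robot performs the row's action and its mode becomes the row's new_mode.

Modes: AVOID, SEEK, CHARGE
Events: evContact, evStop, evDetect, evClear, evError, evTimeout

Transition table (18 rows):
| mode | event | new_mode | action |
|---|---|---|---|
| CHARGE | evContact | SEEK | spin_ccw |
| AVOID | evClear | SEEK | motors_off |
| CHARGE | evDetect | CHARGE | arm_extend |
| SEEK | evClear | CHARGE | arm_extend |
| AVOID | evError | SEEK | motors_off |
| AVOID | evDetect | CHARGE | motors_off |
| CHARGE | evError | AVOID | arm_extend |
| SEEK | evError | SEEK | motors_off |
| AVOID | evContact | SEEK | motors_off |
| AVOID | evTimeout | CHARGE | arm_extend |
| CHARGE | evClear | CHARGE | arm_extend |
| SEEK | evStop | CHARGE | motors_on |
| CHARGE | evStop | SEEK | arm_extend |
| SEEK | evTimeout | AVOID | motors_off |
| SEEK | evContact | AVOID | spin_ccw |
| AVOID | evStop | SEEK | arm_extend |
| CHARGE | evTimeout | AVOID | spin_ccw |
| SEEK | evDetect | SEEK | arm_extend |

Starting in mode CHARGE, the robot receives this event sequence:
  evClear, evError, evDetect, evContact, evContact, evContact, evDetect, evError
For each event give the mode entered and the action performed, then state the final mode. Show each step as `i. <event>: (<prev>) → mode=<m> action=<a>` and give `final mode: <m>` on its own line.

1. evClear: (CHARGE) → mode=CHARGE action=arm_extend
2. evError: (CHARGE) → mode=AVOID action=arm_extend
3. evDetect: (AVOID) → mode=CHARGE action=motors_off
4. evContact: (CHARGE) → mode=SEEK action=spin_ccw
5. evContact: (SEEK) → mode=AVOID action=spin_ccw
6. evContact: (AVOID) → mode=SEEK action=motors_off
7. evDetect: (SEEK) → mode=SEEK action=arm_extend
8. evError: (SEEK) → mode=SEEK action=motors_off

final mode: SEEK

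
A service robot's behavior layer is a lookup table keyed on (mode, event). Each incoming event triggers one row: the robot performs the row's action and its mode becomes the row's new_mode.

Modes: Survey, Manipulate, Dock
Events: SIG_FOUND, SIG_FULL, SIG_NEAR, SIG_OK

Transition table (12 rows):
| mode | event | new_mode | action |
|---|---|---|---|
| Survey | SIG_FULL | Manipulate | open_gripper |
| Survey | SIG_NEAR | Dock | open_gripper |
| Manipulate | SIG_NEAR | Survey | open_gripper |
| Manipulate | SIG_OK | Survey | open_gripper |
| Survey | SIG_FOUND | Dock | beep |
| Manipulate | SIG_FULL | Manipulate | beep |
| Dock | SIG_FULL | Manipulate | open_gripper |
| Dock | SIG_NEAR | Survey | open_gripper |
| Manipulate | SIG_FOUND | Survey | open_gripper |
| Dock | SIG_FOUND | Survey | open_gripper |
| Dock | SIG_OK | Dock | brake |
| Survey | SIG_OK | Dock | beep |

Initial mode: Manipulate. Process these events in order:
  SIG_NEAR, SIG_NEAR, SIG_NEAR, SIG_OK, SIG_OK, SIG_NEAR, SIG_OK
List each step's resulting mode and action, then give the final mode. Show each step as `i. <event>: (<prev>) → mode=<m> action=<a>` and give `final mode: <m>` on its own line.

final mode: Dock

1. SIG_NEAR: (Manipulate) → mode=Survey action=open_gripper
2. SIG_NEAR: (Survey) → mode=Dock action=open_gripper
3. SIG_NEAR: (Dock) → mode=Survey action=open_gripper
4. SIG_OK: (Survey) → mode=Dock action=beep
5. SIG_OK: (Dock) → mode=Dock action=brake
6. SIG_NEAR: (Dock) → mode=Survey action=open_gripper
7. SIG_OK: (Survey) → mode=Dock action=beep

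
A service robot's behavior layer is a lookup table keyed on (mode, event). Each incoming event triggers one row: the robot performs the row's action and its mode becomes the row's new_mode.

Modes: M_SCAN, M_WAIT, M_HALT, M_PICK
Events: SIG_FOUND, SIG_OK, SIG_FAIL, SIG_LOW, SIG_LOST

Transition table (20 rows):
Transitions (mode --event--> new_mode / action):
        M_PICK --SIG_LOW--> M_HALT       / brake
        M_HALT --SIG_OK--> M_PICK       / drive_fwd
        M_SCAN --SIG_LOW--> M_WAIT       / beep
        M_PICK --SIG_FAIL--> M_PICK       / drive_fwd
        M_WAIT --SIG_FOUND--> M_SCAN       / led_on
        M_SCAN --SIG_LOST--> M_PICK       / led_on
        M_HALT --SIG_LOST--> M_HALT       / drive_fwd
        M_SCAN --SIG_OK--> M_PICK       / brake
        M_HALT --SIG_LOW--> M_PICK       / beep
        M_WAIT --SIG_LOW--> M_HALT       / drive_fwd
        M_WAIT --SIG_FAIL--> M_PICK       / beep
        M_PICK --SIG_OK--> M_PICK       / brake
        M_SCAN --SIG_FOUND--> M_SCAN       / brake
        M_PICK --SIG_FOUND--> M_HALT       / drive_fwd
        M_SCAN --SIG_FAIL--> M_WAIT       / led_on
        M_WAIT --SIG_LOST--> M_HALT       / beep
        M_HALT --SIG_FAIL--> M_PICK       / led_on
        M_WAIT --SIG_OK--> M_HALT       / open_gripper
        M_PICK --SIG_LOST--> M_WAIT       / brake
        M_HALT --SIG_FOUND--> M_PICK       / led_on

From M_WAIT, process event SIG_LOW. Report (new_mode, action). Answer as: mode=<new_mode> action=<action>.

mode=M_HALT action=drive_fwd

current mode = M_WAIT; filter table to that mode:
  (M_WAIT, SIG_FOUND) → (M_SCAN, led_on)
  (M_WAIT, SIG_LOW) → (M_HALT, drive_fwd)  ← event matches
  (M_WAIT, SIG_FAIL) → (M_PICK, beep)
  (M_WAIT, SIG_LOST) → (M_HALT, beep)
  (M_WAIT, SIG_OK) → (M_HALT, open_gripper)
event = SIG_LOW selects (M_HALT, drive_fwd)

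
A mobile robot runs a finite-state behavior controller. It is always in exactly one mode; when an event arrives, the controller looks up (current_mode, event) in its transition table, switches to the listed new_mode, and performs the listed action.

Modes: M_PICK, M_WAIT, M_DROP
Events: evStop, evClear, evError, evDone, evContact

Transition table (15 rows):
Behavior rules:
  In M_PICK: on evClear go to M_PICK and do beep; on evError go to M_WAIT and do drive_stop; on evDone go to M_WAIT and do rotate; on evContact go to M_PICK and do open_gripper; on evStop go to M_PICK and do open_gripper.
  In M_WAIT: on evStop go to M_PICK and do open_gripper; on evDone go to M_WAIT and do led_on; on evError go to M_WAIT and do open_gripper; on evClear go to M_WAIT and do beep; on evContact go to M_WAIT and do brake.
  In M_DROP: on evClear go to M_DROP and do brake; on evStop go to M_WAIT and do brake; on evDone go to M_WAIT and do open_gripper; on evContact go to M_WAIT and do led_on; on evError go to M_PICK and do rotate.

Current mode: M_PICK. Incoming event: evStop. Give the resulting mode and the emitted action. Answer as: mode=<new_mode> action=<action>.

mode=M_PICK action=open_gripper

current mode = M_PICK; filter table to that mode:
  (M_PICK, evClear) → (M_PICK, beep)
  (M_PICK, evError) → (M_WAIT, drive_stop)
  (M_PICK, evDone) → (M_WAIT, rotate)
  (M_PICK, evContact) → (M_PICK, open_gripper)
  (M_PICK, evStop) → (M_PICK, open_gripper)  ← event matches
event = evStop selects (M_PICK, open_gripper)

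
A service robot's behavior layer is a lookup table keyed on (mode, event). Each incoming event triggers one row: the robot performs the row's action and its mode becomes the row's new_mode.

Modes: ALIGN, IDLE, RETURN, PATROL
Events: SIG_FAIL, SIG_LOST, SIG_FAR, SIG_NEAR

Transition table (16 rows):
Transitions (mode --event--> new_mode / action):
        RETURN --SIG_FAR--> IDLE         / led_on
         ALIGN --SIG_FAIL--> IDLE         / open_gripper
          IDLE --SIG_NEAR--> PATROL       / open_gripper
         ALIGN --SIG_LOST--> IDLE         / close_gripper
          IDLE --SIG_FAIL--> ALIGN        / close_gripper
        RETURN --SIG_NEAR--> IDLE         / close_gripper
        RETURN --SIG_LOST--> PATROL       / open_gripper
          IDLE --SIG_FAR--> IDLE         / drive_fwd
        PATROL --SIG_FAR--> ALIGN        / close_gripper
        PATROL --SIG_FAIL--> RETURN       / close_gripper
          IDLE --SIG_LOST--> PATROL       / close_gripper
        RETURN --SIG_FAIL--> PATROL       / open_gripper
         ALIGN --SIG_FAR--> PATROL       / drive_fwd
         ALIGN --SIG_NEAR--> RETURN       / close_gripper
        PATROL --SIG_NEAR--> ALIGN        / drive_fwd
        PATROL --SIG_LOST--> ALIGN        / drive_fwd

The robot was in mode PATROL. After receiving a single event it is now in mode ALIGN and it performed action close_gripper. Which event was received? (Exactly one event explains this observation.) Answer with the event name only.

SIG_FAR

try SIG_FAIL: (PATROL, SIG_FAIL) → (RETURN, close_gripper)
try SIG_LOST: (PATROL, SIG_LOST) → (ALIGN, drive_fwd)
try SIG_FAR: (PATROL, SIG_FAR) → (ALIGN, close_gripper)  ← matches
try SIG_NEAR: (PATROL, SIG_NEAR) → (ALIGN, drive_fwd)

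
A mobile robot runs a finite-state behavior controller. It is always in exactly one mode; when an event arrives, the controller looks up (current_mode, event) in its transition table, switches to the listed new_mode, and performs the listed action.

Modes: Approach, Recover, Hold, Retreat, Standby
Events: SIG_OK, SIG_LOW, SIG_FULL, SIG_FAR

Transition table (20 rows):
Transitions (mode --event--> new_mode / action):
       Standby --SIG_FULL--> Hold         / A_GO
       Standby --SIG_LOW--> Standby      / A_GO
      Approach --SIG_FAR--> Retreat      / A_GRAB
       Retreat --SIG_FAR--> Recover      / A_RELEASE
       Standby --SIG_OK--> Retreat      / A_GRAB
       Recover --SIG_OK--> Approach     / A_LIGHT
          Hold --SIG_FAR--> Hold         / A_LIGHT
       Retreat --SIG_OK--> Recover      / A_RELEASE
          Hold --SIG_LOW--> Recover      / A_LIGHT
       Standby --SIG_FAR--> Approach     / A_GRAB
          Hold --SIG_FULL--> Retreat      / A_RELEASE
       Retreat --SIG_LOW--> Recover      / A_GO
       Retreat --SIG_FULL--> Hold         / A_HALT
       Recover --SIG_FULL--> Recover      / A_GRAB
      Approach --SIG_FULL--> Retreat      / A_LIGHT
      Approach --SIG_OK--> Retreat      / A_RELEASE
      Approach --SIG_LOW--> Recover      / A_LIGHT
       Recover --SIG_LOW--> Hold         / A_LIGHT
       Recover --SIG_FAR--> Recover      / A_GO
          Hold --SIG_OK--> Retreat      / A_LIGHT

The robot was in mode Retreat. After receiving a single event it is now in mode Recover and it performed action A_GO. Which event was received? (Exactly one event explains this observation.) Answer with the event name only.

SIG_LOW

try SIG_OK: (Retreat, SIG_OK) → (Recover, A_RELEASE)
try SIG_LOW: (Retreat, SIG_LOW) → (Recover, A_GO)  ← matches
try SIG_FULL: (Retreat, SIG_FULL) → (Hold, A_HALT)
try SIG_FAR: (Retreat, SIG_FAR) → (Recover, A_RELEASE)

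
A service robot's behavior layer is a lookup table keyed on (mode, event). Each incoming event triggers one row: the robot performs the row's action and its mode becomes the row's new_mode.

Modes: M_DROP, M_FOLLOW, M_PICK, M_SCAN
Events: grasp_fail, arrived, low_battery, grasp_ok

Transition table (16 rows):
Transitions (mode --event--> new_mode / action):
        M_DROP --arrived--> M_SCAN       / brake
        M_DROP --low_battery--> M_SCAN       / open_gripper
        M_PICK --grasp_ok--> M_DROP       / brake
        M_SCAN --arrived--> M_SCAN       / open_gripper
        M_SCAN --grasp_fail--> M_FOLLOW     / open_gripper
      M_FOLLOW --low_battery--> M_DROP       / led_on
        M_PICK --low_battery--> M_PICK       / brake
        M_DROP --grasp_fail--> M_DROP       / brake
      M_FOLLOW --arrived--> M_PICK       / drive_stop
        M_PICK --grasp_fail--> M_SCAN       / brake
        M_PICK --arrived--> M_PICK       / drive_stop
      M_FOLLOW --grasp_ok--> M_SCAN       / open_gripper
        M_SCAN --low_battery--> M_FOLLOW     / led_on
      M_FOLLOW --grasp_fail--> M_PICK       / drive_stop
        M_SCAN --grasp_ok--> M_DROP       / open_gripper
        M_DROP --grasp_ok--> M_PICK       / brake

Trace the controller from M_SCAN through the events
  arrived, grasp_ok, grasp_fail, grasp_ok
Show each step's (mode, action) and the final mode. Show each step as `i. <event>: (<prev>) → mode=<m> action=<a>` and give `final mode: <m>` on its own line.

final mode: M_PICK

1. arrived: (M_SCAN) → mode=M_SCAN action=open_gripper
2. grasp_ok: (M_SCAN) → mode=M_DROP action=open_gripper
3. grasp_fail: (M_DROP) → mode=M_DROP action=brake
4. grasp_ok: (M_DROP) → mode=M_PICK action=brake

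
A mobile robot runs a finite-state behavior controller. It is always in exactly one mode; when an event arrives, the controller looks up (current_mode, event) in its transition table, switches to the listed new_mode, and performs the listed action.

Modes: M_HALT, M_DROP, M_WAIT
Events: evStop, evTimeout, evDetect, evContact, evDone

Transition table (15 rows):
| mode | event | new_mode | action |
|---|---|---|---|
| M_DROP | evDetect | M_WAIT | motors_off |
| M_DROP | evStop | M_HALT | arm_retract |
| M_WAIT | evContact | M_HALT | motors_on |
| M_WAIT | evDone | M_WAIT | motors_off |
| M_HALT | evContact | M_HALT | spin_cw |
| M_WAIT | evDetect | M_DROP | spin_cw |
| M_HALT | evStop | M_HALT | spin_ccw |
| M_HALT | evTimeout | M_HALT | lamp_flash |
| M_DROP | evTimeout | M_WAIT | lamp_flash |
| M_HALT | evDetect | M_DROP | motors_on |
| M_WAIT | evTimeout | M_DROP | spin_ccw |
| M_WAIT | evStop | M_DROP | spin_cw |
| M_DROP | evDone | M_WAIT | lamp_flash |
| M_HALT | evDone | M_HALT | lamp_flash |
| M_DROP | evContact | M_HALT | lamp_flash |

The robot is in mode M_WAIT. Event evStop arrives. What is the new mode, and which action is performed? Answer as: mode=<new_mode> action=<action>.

mode=M_DROP action=spin_cw

current mode = M_WAIT; filter table to that mode:
  (M_WAIT, evContact) → (M_HALT, motors_on)
  (M_WAIT, evDone) → (M_WAIT, motors_off)
  (M_WAIT, evDetect) → (M_DROP, spin_cw)
  (M_WAIT, evTimeout) → (M_DROP, spin_ccw)
  (M_WAIT, evStop) → (M_DROP, spin_cw)  ← event matches
event = evStop selects (M_DROP, spin_cw)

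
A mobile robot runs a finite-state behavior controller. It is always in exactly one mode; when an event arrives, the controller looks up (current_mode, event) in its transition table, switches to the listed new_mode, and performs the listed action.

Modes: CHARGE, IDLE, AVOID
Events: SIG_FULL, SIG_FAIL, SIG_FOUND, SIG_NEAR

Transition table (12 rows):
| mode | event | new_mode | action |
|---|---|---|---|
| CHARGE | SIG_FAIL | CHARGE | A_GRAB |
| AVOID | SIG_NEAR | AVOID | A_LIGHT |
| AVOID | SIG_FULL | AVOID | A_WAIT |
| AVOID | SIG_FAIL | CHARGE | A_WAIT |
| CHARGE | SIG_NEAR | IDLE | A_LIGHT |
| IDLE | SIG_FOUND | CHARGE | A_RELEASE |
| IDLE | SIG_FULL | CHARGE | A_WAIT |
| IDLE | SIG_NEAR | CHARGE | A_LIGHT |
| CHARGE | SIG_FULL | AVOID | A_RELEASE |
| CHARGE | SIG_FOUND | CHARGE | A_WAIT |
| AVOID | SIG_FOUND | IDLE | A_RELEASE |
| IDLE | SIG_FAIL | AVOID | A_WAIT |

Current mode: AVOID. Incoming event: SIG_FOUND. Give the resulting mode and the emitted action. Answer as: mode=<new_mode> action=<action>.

mode=IDLE action=A_RELEASE

current mode = AVOID; filter table to that mode:
  (AVOID, SIG_NEAR) → (AVOID, A_LIGHT)
  (AVOID, SIG_FULL) → (AVOID, A_WAIT)
  (AVOID, SIG_FAIL) → (CHARGE, A_WAIT)
  (AVOID, SIG_FOUND) → (IDLE, A_RELEASE)  ← event matches
event = SIG_FOUND selects (IDLE, A_RELEASE)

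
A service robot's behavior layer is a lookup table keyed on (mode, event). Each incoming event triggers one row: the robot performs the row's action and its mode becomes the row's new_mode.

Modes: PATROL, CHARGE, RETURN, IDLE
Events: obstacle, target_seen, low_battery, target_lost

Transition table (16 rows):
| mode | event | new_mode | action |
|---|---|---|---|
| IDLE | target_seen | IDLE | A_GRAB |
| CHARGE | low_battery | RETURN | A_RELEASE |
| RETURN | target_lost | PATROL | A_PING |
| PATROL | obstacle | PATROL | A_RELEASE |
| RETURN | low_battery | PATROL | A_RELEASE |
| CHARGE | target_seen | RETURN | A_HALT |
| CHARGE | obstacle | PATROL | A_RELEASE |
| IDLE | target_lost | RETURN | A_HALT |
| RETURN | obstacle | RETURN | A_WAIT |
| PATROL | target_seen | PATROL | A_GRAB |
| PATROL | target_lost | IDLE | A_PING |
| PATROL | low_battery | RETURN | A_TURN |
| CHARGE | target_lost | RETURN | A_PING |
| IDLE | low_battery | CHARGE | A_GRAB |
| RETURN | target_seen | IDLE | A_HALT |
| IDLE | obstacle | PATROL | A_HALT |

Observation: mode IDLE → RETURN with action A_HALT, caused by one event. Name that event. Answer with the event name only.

try obstacle: (IDLE, obstacle) → (PATROL, A_HALT)
try target_seen: (IDLE, target_seen) → (IDLE, A_GRAB)
try low_battery: (IDLE, low_battery) → (CHARGE, A_GRAB)
try target_lost: (IDLE, target_lost) → (RETURN, A_HALT)  ← matches

target_lost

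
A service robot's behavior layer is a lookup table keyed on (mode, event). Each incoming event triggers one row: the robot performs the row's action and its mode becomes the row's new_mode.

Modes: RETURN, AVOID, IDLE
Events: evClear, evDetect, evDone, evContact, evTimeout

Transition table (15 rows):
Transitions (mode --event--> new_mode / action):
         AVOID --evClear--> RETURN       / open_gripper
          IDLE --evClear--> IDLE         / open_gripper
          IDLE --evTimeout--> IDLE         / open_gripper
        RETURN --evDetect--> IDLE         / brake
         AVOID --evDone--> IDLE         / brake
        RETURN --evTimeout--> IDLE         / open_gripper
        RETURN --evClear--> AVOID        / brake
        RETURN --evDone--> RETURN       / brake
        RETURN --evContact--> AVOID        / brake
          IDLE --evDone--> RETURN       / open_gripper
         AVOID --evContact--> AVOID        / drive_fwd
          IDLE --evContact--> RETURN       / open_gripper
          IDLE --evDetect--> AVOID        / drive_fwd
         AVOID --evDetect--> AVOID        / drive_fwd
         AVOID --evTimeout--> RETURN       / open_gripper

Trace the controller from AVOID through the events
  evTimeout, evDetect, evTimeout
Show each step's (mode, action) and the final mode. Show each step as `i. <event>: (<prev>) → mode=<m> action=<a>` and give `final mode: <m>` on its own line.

final mode: IDLE

1. evTimeout: (AVOID) → mode=RETURN action=open_gripper
2. evDetect: (RETURN) → mode=IDLE action=brake
3. evTimeout: (IDLE) → mode=IDLE action=open_gripper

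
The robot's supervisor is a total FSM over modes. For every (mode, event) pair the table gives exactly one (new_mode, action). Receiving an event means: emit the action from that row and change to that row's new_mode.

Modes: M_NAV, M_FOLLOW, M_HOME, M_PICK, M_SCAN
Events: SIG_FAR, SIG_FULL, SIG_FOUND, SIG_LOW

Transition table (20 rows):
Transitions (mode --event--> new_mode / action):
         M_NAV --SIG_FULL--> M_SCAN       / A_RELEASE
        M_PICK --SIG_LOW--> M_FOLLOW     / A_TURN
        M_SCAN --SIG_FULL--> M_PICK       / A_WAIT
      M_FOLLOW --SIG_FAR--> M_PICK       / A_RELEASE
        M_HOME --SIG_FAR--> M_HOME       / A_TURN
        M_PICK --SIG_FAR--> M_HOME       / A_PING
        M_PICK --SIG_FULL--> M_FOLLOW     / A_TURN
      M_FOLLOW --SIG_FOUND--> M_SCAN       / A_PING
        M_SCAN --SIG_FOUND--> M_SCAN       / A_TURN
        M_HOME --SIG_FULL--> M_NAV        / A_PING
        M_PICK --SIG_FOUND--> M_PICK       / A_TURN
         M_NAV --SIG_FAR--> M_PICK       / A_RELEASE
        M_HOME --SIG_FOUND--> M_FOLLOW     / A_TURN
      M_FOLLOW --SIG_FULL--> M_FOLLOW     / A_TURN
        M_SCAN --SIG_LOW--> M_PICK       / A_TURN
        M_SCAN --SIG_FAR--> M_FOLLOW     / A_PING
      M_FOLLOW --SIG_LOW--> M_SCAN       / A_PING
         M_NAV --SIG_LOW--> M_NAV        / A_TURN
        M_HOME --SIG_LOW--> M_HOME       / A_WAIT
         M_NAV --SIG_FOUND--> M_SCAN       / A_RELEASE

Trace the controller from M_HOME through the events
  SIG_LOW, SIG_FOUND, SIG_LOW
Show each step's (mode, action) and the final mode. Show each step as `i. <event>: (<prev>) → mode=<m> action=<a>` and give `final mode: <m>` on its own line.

final mode: M_SCAN

1. SIG_LOW: (M_HOME) → mode=M_HOME action=A_WAIT
2. SIG_FOUND: (M_HOME) → mode=M_FOLLOW action=A_TURN
3. SIG_LOW: (M_FOLLOW) → mode=M_SCAN action=A_PING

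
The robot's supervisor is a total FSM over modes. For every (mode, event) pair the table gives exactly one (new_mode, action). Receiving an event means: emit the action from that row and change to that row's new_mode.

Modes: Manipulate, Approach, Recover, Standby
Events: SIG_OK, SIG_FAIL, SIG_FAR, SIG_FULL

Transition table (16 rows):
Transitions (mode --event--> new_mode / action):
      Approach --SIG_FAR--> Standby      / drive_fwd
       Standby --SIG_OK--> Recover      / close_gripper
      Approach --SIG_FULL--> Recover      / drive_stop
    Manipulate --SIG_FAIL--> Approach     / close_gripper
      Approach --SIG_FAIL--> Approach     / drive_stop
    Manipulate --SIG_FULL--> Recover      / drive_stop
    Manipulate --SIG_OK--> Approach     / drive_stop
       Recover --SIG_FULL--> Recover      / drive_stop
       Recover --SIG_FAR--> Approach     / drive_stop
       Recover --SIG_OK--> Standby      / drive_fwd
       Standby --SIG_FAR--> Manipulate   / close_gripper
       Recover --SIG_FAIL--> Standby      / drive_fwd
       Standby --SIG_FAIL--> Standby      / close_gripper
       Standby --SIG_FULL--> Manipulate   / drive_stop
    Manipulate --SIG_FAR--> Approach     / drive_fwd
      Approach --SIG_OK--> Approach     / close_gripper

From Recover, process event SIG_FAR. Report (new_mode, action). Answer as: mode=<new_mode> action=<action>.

mode=Approach action=drive_stop

current mode = Recover; filter table to that mode:
  (Recover, SIG_FULL) → (Recover, drive_stop)
  (Recover, SIG_FAR) → (Approach, drive_stop)  ← event matches
  (Recover, SIG_OK) → (Standby, drive_fwd)
  (Recover, SIG_FAIL) → (Standby, drive_fwd)
event = SIG_FAR selects (Approach, drive_stop)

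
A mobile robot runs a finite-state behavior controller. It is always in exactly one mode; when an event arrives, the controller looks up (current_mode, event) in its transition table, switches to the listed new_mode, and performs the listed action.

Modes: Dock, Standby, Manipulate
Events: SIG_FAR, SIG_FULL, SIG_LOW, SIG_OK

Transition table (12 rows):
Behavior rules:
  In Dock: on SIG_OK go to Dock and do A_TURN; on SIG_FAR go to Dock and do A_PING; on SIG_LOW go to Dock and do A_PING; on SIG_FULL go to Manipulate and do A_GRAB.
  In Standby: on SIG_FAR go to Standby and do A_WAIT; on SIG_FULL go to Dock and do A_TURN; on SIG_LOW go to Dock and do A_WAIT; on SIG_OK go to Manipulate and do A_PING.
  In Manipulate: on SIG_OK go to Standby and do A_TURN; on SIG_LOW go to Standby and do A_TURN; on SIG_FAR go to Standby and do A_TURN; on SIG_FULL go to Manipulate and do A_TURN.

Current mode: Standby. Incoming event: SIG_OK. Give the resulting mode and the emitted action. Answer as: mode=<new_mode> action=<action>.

mode=Manipulate action=A_PING

current mode = Standby; filter table to that mode:
  (Standby, SIG_FAR) → (Standby, A_WAIT)
  (Standby, SIG_FULL) → (Dock, A_TURN)
  (Standby, SIG_LOW) → (Dock, A_WAIT)
  (Standby, SIG_OK) → (Manipulate, A_PING)  ← event matches
event = SIG_OK selects (Manipulate, A_PING)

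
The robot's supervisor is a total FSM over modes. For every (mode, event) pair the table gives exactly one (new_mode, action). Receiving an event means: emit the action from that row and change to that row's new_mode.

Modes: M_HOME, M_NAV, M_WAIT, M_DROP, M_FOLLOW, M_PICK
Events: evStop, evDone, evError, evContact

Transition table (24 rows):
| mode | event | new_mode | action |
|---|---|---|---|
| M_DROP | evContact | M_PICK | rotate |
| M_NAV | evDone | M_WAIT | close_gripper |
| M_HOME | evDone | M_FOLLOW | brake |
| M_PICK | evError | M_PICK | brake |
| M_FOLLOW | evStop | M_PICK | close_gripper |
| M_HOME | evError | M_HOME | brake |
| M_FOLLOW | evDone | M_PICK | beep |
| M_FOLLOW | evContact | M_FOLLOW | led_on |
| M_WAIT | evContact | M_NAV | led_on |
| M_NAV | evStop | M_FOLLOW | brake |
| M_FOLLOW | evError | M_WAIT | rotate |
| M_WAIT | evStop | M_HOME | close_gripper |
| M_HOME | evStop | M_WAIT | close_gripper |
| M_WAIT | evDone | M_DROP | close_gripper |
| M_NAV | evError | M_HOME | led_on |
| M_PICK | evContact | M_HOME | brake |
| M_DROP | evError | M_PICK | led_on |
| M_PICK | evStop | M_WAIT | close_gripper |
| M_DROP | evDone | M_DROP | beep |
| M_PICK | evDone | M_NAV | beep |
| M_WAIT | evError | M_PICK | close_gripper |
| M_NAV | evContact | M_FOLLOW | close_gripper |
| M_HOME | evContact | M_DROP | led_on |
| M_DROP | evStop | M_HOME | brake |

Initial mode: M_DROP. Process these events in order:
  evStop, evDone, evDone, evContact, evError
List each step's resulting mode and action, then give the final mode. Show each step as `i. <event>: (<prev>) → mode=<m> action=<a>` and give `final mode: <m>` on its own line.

1. evStop: (M_DROP) → mode=M_HOME action=brake
2. evDone: (M_HOME) → mode=M_FOLLOW action=brake
3. evDone: (M_FOLLOW) → mode=M_PICK action=beep
4. evContact: (M_PICK) → mode=M_HOME action=brake
5. evError: (M_HOME) → mode=M_HOME action=brake

final mode: M_HOME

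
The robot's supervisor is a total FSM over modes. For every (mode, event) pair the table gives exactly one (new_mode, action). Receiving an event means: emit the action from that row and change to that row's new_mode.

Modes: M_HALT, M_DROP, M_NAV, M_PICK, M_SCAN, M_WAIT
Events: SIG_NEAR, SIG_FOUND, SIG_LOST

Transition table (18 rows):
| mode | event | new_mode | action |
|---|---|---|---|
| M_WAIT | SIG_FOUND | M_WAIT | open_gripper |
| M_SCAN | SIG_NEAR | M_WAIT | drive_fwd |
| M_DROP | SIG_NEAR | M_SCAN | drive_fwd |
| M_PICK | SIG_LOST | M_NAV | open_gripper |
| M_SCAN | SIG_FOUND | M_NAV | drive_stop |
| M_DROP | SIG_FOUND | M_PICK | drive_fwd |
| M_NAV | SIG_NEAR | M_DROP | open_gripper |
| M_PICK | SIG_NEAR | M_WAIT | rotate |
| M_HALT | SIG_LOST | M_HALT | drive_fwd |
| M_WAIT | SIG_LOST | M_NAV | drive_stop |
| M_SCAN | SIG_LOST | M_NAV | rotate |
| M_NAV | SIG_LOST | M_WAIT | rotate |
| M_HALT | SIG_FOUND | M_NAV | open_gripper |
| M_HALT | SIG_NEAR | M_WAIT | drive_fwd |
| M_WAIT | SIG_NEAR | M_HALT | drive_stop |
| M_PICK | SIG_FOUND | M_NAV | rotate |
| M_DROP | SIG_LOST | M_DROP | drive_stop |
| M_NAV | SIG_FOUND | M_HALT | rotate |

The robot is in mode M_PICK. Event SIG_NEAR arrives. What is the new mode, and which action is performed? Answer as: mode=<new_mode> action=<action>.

current mode = M_PICK; filter table to that mode:
  (M_PICK, SIG_LOST) → (M_NAV, open_gripper)
  (M_PICK, SIG_NEAR) → (M_WAIT, rotate)  ← event matches
  (M_PICK, SIG_FOUND) → (M_NAV, rotate)
event = SIG_NEAR selects (M_WAIT, rotate)

mode=M_WAIT action=rotate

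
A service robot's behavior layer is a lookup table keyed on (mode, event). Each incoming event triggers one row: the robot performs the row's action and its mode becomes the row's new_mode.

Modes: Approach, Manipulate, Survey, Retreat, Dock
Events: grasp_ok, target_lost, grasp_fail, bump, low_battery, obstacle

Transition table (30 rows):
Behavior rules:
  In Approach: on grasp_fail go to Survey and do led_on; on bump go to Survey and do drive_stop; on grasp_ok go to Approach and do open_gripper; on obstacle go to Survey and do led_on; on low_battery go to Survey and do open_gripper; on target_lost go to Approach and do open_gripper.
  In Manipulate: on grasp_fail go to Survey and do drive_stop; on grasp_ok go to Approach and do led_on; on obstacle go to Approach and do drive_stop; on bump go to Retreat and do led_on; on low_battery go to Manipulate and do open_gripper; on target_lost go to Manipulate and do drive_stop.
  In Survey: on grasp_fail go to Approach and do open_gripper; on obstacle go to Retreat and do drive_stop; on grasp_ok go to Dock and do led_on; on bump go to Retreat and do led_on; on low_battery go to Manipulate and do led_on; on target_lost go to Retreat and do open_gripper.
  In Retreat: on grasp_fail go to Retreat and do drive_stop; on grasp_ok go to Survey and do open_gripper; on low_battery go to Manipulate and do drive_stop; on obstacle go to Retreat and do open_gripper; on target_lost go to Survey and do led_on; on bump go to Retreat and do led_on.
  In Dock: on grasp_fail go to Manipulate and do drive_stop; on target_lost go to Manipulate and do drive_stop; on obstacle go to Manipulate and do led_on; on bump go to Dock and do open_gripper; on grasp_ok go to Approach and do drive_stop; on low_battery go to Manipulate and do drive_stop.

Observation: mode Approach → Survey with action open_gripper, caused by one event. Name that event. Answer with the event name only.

low_battery

try grasp_ok: (Approach, grasp_ok) → (Approach, open_gripper)
try target_lost: (Approach, target_lost) → (Approach, open_gripper)
try grasp_fail: (Approach, grasp_fail) → (Survey, led_on)
try bump: (Approach, bump) → (Survey, drive_stop)
try low_battery: (Approach, low_battery) → (Survey, open_gripper)  ← matches
try obstacle: (Approach, obstacle) → (Survey, led_on)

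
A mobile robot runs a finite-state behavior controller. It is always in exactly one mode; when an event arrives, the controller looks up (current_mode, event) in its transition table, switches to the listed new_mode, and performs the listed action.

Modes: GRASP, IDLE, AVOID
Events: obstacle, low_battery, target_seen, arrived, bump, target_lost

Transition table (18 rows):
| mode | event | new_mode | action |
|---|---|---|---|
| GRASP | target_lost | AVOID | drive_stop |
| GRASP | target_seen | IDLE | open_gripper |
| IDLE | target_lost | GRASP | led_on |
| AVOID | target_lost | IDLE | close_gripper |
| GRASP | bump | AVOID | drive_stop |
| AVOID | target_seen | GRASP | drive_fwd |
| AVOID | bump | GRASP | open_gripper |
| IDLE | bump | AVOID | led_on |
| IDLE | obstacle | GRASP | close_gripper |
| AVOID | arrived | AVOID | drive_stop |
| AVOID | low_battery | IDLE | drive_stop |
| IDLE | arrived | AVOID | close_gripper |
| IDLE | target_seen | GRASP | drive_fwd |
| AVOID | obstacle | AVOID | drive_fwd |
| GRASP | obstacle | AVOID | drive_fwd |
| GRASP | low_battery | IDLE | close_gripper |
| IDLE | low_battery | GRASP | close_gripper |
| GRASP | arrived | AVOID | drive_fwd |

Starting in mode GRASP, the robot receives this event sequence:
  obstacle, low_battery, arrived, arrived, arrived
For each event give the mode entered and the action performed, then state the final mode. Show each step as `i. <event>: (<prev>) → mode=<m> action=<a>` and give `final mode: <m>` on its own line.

1. obstacle: (GRASP) → mode=AVOID action=drive_fwd
2. low_battery: (AVOID) → mode=IDLE action=drive_stop
3. arrived: (IDLE) → mode=AVOID action=close_gripper
4. arrived: (AVOID) → mode=AVOID action=drive_stop
5. arrived: (AVOID) → mode=AVOID action=drive_stop

final mode: AVOID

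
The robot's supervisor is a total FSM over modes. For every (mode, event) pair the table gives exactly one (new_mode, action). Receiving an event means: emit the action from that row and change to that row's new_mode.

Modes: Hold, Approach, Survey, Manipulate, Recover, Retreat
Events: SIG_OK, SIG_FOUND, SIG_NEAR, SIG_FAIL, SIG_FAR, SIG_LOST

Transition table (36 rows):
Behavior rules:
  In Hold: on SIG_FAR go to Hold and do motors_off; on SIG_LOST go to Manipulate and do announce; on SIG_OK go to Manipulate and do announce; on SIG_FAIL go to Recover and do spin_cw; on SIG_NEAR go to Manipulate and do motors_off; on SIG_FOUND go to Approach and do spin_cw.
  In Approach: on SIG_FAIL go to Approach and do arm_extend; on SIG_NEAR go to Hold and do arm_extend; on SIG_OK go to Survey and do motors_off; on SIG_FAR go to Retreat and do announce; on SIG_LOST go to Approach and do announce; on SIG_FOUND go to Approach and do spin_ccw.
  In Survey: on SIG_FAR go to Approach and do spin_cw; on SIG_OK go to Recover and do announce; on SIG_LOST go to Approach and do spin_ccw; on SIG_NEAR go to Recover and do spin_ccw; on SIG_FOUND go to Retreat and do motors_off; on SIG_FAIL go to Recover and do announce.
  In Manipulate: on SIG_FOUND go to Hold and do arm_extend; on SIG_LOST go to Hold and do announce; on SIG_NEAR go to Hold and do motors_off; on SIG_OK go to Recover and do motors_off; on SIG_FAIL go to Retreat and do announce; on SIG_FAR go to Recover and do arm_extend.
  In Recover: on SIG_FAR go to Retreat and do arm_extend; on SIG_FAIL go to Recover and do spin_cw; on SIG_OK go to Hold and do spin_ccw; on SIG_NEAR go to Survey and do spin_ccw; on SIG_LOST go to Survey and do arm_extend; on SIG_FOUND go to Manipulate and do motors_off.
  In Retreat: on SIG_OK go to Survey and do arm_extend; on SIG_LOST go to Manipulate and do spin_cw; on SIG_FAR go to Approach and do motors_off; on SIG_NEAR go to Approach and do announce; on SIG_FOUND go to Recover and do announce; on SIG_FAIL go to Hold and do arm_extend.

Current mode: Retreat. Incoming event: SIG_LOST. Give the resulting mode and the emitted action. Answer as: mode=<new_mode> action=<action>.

current mode = Retreat; filter table to that mode:
  (Retreat, SIG_OK) → (Survey, arm_extend)
  (Retreat, SIG_LOST) → (Manipulate, spin_cw)  ← event matches
  (Retreat, SIG_FAR) → (Approach, motors_off)
  (Retreat, SIG_NEAR) → (Approach, announce)
  (Retreat, SIG_FOUND) → (Recover, announce)
  (Retreat, SIG_FAIL) → (Hold, arm_extend)
event = SIG_LOST selects (Manipulate, spin_cw)

mode=Manipulate action=spin_cw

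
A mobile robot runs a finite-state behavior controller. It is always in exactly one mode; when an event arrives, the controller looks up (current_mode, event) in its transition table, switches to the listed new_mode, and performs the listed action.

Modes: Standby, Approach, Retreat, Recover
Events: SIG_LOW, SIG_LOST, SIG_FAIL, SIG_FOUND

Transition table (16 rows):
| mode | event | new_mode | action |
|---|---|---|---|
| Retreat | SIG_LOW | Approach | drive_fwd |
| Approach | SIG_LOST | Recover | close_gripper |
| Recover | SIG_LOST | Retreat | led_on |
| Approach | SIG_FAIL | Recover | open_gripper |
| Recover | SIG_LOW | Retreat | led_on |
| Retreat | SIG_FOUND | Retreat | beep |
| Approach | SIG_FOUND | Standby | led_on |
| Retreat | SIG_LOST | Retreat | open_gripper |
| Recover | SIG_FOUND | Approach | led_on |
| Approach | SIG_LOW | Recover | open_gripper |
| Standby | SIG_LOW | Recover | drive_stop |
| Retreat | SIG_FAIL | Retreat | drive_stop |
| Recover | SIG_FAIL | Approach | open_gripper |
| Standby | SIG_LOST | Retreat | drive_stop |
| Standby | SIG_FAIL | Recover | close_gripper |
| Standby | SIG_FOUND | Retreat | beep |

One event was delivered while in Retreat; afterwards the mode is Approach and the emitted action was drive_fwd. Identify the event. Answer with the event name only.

try SIG_LOW: (Retreat, SIG_LOW) → (Approach, drive_fwd)  ← matches
try SIG_LOST: (Retreat, SIG_LOST) → (Retreat, open_gripper)
try SIG_FAIL: (Retreat, SIG_FAIL) → (Retreat, drive_stop)
try SIG_FOUND: (Retreat, SIG_FOUND) → (Retreat, beep)

SIG_LOW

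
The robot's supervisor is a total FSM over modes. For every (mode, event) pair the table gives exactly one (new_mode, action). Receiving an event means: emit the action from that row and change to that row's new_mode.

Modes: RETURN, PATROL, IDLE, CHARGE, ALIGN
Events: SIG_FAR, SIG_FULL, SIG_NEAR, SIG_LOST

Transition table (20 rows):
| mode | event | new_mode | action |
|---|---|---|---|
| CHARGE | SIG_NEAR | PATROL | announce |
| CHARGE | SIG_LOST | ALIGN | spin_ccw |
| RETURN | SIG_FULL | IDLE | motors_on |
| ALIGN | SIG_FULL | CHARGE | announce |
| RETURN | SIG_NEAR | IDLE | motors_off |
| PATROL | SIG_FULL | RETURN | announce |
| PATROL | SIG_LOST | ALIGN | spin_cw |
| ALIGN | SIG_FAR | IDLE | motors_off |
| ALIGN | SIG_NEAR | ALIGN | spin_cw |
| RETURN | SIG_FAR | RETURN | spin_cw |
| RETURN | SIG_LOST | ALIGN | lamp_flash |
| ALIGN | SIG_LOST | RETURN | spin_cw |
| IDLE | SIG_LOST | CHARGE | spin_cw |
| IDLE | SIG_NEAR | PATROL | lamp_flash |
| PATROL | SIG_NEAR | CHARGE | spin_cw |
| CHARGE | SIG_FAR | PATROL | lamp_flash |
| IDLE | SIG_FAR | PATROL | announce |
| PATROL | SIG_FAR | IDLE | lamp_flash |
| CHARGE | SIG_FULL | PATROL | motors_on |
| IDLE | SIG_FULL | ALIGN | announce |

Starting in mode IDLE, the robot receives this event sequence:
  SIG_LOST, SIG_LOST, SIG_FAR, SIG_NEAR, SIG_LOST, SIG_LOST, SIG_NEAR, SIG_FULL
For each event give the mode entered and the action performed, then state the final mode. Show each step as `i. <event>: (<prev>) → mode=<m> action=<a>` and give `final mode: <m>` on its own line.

final mode: ALIGN

1. SIG_LOST: (IDLE) → mode=CHARGE action=spin_cw
2. SIG_LOST: (CHARGE) → mode=ALIGN action=spin_ccw
3. SIG_FAR: (ALIGN) → mode=IDLE action=motors_off
4. SIG_NEAR: (IDLE) → mode=PATROL action=lamp_flash
5. SIG_LOST: (PATROL) → mode=ALIGN action=spin_cw
6. SIG_LOST: (ALIGN) → mode=RETURN action=spin_cw
7. SIG_NEAR: (RETURN) → mode=IDLE action=motors_off
8. SIG_FULL: (IDLE) → mode=ALIGN action=announce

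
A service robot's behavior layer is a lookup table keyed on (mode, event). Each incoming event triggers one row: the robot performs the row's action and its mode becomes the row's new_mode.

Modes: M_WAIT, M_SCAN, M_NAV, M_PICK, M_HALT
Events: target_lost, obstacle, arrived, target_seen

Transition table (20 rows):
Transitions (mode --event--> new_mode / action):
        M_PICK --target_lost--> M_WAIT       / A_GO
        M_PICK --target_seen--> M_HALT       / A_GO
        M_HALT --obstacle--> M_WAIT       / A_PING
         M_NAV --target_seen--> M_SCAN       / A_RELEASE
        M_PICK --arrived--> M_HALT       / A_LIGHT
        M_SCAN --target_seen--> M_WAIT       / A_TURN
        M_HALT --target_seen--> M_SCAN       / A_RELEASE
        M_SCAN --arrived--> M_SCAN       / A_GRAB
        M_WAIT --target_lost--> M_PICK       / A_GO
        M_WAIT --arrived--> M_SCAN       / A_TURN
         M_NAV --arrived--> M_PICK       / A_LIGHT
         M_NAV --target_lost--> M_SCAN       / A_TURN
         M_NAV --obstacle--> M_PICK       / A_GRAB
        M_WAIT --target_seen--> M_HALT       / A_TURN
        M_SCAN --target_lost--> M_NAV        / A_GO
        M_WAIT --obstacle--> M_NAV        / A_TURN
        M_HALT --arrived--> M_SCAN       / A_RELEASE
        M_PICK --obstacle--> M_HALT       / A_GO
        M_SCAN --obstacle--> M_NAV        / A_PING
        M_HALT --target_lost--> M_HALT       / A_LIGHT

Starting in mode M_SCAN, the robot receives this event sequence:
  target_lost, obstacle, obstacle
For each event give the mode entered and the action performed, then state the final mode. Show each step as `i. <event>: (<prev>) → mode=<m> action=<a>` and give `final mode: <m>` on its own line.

1. target_lost: (M_SCAN) → mode=M_NAV action=A_GO
2. obstacle: (M_NAV) → mode=M_PICK action=A_GRAB
3. obstacle: (M_PICK) → mode=M_HALT action=A_GO

final mode: M_HALT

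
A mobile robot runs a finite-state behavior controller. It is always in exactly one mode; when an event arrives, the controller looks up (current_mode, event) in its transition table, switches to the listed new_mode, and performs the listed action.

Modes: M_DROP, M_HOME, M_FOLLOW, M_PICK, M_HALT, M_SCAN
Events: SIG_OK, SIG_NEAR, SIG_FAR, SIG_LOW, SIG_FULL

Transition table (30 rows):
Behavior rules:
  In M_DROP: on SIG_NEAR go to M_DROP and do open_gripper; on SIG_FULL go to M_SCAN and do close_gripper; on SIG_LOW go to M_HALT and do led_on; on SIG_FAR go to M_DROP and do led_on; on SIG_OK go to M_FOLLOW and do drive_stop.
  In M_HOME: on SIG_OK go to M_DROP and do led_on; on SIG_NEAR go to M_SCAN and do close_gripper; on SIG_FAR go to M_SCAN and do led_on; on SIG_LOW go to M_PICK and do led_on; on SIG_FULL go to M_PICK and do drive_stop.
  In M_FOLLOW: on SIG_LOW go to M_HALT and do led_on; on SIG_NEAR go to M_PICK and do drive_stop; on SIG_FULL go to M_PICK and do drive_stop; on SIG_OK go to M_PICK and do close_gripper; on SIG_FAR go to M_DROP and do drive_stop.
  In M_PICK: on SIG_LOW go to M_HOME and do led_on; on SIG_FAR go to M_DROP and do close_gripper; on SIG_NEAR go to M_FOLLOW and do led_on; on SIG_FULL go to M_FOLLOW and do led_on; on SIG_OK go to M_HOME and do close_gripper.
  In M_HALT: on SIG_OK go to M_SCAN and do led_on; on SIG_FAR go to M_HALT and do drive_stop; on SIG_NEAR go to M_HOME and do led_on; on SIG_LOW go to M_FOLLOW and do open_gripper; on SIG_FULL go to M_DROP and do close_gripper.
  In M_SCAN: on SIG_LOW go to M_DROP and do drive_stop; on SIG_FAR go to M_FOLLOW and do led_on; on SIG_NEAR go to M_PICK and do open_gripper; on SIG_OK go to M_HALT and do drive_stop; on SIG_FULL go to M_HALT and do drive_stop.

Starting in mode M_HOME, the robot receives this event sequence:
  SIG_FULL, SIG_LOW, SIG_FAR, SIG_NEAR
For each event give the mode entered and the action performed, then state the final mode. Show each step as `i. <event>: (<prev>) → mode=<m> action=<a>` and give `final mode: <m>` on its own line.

1. SIG_FULL: (M_HOME) → mode=M_PICK action=drive_stop
2. SIG_LOW: (M_PICK) → mode=M_HOME action=led_on
3. SIG_FAR: (M_HOME) → mode=M_SCAN action=led_on
4. SIG_NEAR: (M_SCAN) → mode=M_PICK action=open_gripper

final mode: M_PICK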